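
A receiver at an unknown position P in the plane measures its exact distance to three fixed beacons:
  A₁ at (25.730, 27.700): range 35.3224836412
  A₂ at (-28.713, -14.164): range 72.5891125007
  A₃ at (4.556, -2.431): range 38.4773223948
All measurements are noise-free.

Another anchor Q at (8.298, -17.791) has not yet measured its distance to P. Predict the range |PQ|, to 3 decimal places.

eq1: (x − 25.730)² + (y − 27.700)² = 35.3224836412²
eq2: (x + 28.713)² + (y + 14.164)² = 72.5891125007²
eq3: (x − 4.556)² + (y + 2.431)² = 38.4773223948²
eq3−eq2, eq3−eq1 (x²,y² cancel):
  -66.538·x − 23.466·y = -2790.286547
  42.348·x + 60.262·y = 1635.482491
det = -66.538·60.262 − -23.466·42.348 = -3015.974788
x = (-2790.286547·60.262 − -23.466·1635.482491) / -3015.974788 = 43.027553
y = (-66.538·1635.482491 − -2790.286547·42.348) / -3015.974788 = -3.097281
|P − Q| = √((43.027553 − 8.298)² + (-3.097281 − -17.791)²) = 37.710042

37.710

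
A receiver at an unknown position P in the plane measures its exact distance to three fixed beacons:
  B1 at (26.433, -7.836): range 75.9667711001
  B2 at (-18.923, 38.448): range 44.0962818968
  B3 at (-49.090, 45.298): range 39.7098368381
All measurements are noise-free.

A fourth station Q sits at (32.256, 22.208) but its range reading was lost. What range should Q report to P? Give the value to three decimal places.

82.287

eq1: (x − 26.433)² + (y + 7.836)² = 75.9667711001²
eq2: (x + 18.923)² + (y − 38.448)² = 44.0962818968²
eq3: (x + 49.090)² + (y − 45.298)² = 39.7098368381²
eq2−eq1, eq2−eq3 (x²,y² cancel):
  90.712·x − 92.568·y = -4902.690482
  -60.334·x + 13.700·y = 2993.019206
det = 90.712·13.700 − -92.568·-60.334 = -4342.243312
x = (-4902.690482·13.700 − -92.568·2993.019206) / -4342.243312 = -48.336983
y = (90.712·2993.019206 − -4902.690482·-60.334) / -4342.243312 = 5.595304
|P − Q| = √((-48.336983 − 32.256)² + (5.595304 − 22.208)²) = 82.287366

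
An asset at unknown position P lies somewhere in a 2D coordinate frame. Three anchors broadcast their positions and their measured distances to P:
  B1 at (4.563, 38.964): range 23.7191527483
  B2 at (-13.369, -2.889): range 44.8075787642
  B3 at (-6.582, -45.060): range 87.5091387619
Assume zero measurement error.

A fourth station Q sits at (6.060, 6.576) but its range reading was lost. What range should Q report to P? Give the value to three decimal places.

eq1: (x − 4.563)² + (y − 38.964)² = 23.7191527483²
eq2: (x + 13.369)² + (y + 2.889)² = 44.8075787642²
eq3: (x + 6.582)² + (y + 45.060)² = 87.5091387619²
eq1−eq2, eq1−eq3 (x²,y² cancel):
  -35.864·x − 83.706·y = -2797.058691
  -22.290·x − 168.048·y = -6560.539101
det = -35.864·-168.048 − -83.706·-22.290 = 4161.066732
x = (-2797.058691·-168.048 − -83.706·-6560.539101) / 4161.066732 = -19.013482
y = (-35.864·-6560.539101 − -2797.058691·-22.290) / 4161.066732 = 41.561635
|P − Q| = √((-19.013482 − 6.060)² + (41.561635 − 6.576)²) = 43.042701

43.043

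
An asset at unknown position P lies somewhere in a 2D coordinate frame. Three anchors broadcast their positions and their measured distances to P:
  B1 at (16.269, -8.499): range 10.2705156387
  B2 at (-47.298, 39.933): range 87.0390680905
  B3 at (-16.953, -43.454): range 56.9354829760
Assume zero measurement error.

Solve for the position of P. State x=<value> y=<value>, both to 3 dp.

eq1: (x − 16.269)² + (y + 8.499)² = 10.2705156387²
eq2: (x + 47.298)² + (y − 39.933)² = 87.0390680905²
eq3: (x + 16.953)² + (y + 43.454)² = 56.9354829760²
eq3−eq2, eq3−eq1 (x²,y² cancel):
  -60.690·x + 166.774·y = -2678.059184
  66.444·x + 69.910·y = 1297.424767
det = -60.690·69.910 − 166.774·66.444 = -15323.969556
x = (-2678.059184·69.910 − 166.774·1297.424767) / -15323.969556 = 26.337812
y = (-60.690·1297.424767 − -2678.059184·66.444) / -15323.969556 = -6.473535

x=26.338 y=-6.474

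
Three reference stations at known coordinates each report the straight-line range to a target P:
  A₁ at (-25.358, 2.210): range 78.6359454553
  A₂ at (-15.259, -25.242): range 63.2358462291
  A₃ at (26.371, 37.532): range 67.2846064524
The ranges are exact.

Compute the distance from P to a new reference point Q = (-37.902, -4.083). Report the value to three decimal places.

88.672

eq1: (x + 25.358)² + (y − 2.210)² = 78.6359454553²
eq2: (x + 15.259)² + (y + 25.242)² = 63.2358462291²
eq3: (x − 26.371)² + (y − 37.532)² = 67.2846064524²
eq1−eq2, eq1−eq3 (x²,y² cancel):
  20.198·x − 54.904·y = 2406.923050
  103.458·x + 70.644·y = 3112.562053
det = 20.198·70.644 − -54.904·103.458 = 7107.125544
x = (2406.923050·70.644 − -54.904·3112.562053) / 7107.125544 = 47.969714
y = (20.198·3112.562053 − 2406.923050·103.458) / 7107.125544 = -26.191730
|P − Q| = √((47.969714 − -37.902)² + (-26.191730 − -4.083)²) = 88.672133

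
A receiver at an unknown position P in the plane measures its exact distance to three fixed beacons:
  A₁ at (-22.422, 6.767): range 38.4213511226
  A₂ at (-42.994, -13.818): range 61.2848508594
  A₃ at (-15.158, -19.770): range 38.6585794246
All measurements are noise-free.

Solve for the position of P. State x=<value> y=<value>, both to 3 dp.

eq1: (x + 22.422)² + (y − 6.767)² = 38.4213511226²
eq2: (x + 42.994)² + (y + 13.818)² = 61.2848508594²
eq3: (x + 15.158)² + (y + 19.770)² = 38.6585794246²
eq3−eq1, eq3−eq2 (x²,y² cancel):
  -14.528·x + 53.074·y = -53.793950
  -55.672·x + 11.904·y = -842.543886
det = -14.528·11.904 − 53.074·-55.672 = 2781.794416
x = (-53.793950·11.904 − 53.074·-842.543886) / 2781.794416 = 15.844741
y = (-14.528·-842.543886 − -53.793950·-55.672) / 2781.794416 = 3.323632

x=15.845 y=3.324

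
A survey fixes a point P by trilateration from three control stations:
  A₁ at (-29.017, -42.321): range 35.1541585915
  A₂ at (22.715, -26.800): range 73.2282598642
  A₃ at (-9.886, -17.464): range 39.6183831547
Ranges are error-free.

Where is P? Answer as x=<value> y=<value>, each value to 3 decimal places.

eq1: (x + 29.017)² + (y + 42.321)² = 35.1541585915²
eq2: (x − 22.715)² + (y + 26.800)² = 73.2282598642²
eq3: (x + 9.886)² + (y + 17.464)² = 39.6183831547²
eq1−eq2, eq1−eq3 (x²,y² cancel):
  103.464·x + 31.042·y = -5525.405281
  38.262·x + 49.714·y = -2564.130456
det = 103.464·49.714 − 31.042·38.262 = 3955.880292
x = (-5525.405281·49.714 − 31.042·-2564.130456) / 3955.880292 = -49.317534
y = (103.464·-2564.130456 − -5525.405281·38.262) / 3955.880292 = -13.620770

x=-49.318 y=-13.621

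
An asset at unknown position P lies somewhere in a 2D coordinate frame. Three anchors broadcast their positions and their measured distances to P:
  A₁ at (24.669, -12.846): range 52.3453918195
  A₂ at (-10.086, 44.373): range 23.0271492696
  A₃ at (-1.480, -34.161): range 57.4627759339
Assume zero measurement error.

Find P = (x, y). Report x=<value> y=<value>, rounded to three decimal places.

eq1: (x − 24.669)² + (y + 12.846)² = 52.3453918195²
eq2: (x + 10.086)² + (y − 44.373)² = 23.0271492696²
eq3: (x + 1.480)² + (y + 34.161)² = 57.4627759339²
eq1−eq2, eq1−eq3 (x²,y² cancel):
  -69.510·x + 114.438·y = 3506.901689
  -52.298·x − 42.630·y = -166.345529
det = -69.510·-42.630 − 114.438·-52.298 = 8948.089824
x = (3506.901689·-42.630 − 114.438·-166.345529) / 8948.089824 = -14.579980
y = (-69.510·-166.345529 − 3506.901689·-52.298) / 8948.089824 = 21.788630

x=-14.580 y=21.789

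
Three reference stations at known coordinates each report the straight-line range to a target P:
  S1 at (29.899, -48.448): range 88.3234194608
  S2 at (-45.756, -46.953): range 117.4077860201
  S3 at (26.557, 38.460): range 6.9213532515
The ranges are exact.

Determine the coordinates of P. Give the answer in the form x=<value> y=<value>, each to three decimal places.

eq1: (x − 29.899)² + (y + 48.448)² = 88.3234194608²
eq2: (x + 45.756)² + (y + 46.953)² = 117.4077860201²
eq3: (x − 26.557)² + (y − 38.460)² = 6.9213532515²
eq2−eq3, eq2−eq1 (x²,y² cancel):
  144.626·x + 170.826·y = 11622.933191
  151.310·x − 2.990·y = 4926.524953
det = 144.626·-2.990 − 170.826·151.310 = -26280.113800
x = (11622.933191·-2.990 − 170.826·4926.524953) / -26280.113800 = 33.345789
y = (144.626·4926.524953 − 11622.933191·151.310) / -26280.113800 = 39.808139

x=33.346 y=39.808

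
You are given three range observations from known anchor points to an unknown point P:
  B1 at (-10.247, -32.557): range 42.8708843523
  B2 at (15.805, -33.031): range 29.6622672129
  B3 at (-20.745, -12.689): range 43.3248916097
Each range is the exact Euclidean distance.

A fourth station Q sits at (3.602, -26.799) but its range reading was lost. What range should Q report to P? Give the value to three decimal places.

eq1: (x + 10.247)² + (y + 32.557)² = 42.8708843523²
eq2: (x − 15.805)² + (y + 33.031)² = 29.6622672129²
eq3: (x + 20.745)² + (y + 12.689)² = 43.3248916097²
eq2−eq1, eq2−eq3 (x²,y² cancel):
  -52.104·x + 0.948·y = -1133.948357
  -73.100·x + 40.684·y = -1746.675377
det = -52.104·40.684 − 0.948·-73.100 = -2050.500336
x = (-1133.948357·40.684 − 0.948·-1746.675377) / -2050.500336 = 21.691148
y = (-52.104·-1746.675377 − -1133.948357·-73.100) / -2050.500336 = -3.958619
|P − Q| = √((21.691148 − 3.602)² + (-3.958619 − -26.799)²) = 29.135894

29.136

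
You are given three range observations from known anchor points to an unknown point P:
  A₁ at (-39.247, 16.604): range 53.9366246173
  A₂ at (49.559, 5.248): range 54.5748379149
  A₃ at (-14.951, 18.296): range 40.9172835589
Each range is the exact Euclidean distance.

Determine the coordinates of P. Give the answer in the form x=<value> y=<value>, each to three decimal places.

eq1: (x + 39.247)² + (y − 16.604)² = 53.9366246173²
eq2: (x − 49.559)² + (y − 5.248)² = 54.5748379149²
eq3: (x + 14.951)² + (y − 18.296)² = 40.9172835589²
eq2−eq1, eq2−eq3 (x²,y² cancel):
  -177.612·x + 22.712·y = -598.362702
  -129.020·x + 26.096·y = -621.171128
det = -177.612·26.096 − 22.712·-129.020 = -1704.660512
x = (-598.362702·26.096 − 22.712·-621.171128) / -1704.660512 = 0.883950
y = (-177.612·-621.171128 − -598.362702·-129.020) / -1704.660512 = -19.433013

x=0.884 y=-19.433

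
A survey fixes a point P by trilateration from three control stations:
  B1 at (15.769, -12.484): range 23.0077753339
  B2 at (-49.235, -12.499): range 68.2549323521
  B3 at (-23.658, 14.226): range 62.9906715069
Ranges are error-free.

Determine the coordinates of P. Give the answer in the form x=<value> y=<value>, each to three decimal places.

x=15.035 y=-35.480

eq1: (x − 15.769)² + (y + 12.484)² = 23.0077753339²
eq2: (x + 49.235)² + (y + 12.499)² = 68.2549323521²
eq3: (x + 23.658)² + (y − 14.226)² = 62.9906715069²
eq3−eq2, eq3−eq1 (x²,y² cancel):
  -51.154·x − 53.450·y = 1127.319093
  78.854·x − 53.420·y = 3080.898548
det = -51.154·-53.420 − -53.450·78.854 = 6947.392980
x = (1127.319093·-53.420 − -53.450·3080.898548) / 6947.392980 = 15.034797
y = (-51.154·3080.898548 − 1127.319093·78.854) / 6947.392980 = -35.480058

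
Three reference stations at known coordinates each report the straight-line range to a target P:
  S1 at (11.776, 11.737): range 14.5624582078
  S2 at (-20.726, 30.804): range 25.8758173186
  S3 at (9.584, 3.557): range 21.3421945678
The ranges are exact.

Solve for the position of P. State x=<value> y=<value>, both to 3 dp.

eq1: (x − 11.776)² + (y − 11.737)² = 14.5624582078²
eq2: (x + 20.726)² + (y − 30.804)² = 25.8758173186²
eq3: (x − 9.584)² + (y − 3.557)² = 21.3421945678²
eq3−eq2, eq3−eq1 (x²,y² cancel):
  -60.620·x + 54.494·y = 1059.879534
  4.384·x + 16.360·y = 415.350120
det = -60.620·16.360 − 54.494·4.384 = -1230.644896
x = (1059.879534·16.360 − 54.494·415.350120) / -1230.644896 = 4.302184
y = (-60.620·415.350120 − 1059.879534·4.384) / -1230.644896 = 24.235290

x=4.302 y=24.235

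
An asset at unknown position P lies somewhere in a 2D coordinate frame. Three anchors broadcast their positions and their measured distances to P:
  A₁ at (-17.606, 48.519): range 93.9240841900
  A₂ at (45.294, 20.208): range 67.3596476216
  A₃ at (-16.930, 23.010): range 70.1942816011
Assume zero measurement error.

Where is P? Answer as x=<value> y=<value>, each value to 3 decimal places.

eq1: (x + 17.606)² + (y − 48.519)² = 93.9240841900²
eq2: (x − 45.294)² + (y − 20.208)² = 67.3596476216²
eq3: (x + 16.930)² + (y − 23.010)² = 70.1942816011²
eq2−eq3, eq2−eq1 (x²,y² cancel):
  -124.448·x + 5.604·y = -2033.739742
  -125.800·x + 56.622·y = -4080.256566
det = -124.448·56.622 − 5.604·-125.800 = -6341.511456
x = (-2033.739742·56.622 − 5.604·-4080.256566) / -6341.511456 = 14.553101
y = (-124.448·-4080.256566 − -2033.739742·-125.800) / -6341.511456 = -39.727959

x=14.553 y=-39.728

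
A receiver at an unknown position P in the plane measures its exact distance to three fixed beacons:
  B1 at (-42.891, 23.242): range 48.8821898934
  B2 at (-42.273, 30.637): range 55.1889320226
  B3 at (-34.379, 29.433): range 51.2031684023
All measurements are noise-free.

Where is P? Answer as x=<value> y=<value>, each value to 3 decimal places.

eq1: (x + 42.891)² + (y − 23.242)² = 48.8821898934²
eq2: (x + 42.273)² + (y − 30.637)² = 55.1889320226²
eq3: (x + 34.379)² + (y − 29.433)² = 51.2031684023²
eq2−eq1, eq2−eq3 (x²,y² cancel):
  -1.236·x − 14.790·y = 310.545876
  15.788·x − 2.408·y = -253.361405
det = -1.236·-2.408 − -14.790·15.788 = 236.480808
x = (310.545876·-2.408 − -14.790·-253.361405) / 236.480808 = -19.007926
y = (-1.236·-253.361405 − 310.545876·15.788) / 236.480808 = -19.408525

x=-19.008 y=-19.409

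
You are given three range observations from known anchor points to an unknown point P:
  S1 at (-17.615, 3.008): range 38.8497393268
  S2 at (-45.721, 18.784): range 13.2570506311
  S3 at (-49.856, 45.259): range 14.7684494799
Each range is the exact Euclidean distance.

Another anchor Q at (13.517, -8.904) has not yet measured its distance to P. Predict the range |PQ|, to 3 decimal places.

70.193

eq1: (x + 17.615)² + (y − 3.008)² = 38.8497393268²
eq2: (x + 45.721)² + (y − 18.784)² = 13.2570506311²
eq3: (x + 49.856)² + (y − 45.259)² = 14.7684494799²
eq2−eq1, eq2−eq3 (x²,y² cancel):
  56.212·x − 31.552·y = -3457.465062
  -8.270·x + 52.950·y = 2048.391611
det = 56.212·52.950 − -31.552·-8.270 = 2715.490360
x = (-3457.465062·52.950 − -31.552·2048.391611) / 2715.490360 = -43.617140
y = (56.212·2048.391611 − -3457.465062·-8.270) / 2715.490360 = 31.873047
|P − Q| = √((-43.617140 − 13.517)² + (31.873047 − -8.904)²) = 70.193145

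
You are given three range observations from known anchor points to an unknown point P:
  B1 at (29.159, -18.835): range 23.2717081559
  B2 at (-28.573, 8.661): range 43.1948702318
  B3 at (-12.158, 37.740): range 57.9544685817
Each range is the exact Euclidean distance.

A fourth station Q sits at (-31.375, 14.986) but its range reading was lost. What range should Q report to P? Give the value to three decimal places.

eq1: (x − 29.159)² + (y + 18.835)² = 23.2717081559²
eq2: (x + 28.573)² + (y − 8.661)² = 43.1948702318²
eq3: (x + 12.158)² + (y − 37.740)² = 57.9544685817²
eq2−eq3, eq2−eq1 (x²,y² cancel):
  32.830·x + 58.158·y = -812.228300
  115.464·x − 54.992·y = 1637.799670
det = 32.830·-54.992 − 58.158·115.464 = -8520.542672
x = (-812.228300·-54.992 − 58.158·1637.799670) / -8520.542672 = 5.936840
y = (32.830·1637.799670 − -812.228300·115.464) / -8520.542672 = -17.317218
|P − Q| = √((5.936840 − -31.375)² + (-17.317218 − 14.986)²) = 49.352520

49.353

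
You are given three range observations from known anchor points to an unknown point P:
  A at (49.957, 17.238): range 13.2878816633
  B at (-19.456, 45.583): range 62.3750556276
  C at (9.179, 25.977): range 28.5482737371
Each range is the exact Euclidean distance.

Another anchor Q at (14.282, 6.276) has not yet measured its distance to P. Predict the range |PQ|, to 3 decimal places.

eq1: (x − 49.957)² + (y − 17.238)² = 13.2878816633²
eq2: (x + 19.456)² + (y − 45.583)² = 62.3750556276²
eq3: (x − 9.179)² + (y − 25.977)² = 28.5482737371²
eq2−eq1, eq2−eq3 (x²,y² cancel):
  138.826·x − 56.690·y = 4050.584433
  57.270·x − 39.212·y = 1378.356376
det = 138.826·-39.212 − -56.690·57.270 = -2197.008812
x = (4050.584433·-39.212 − -56.690·1378.356376) / -2197.008812 = 36.728343
y = (138.826·1378.356376 − 4050.584433·57.270) / -2197.008812 = 18.491172
|P − Q| = √((36.728343 − 14.282)² + (18.491172 − 6.276)²) = 25.554819

25.555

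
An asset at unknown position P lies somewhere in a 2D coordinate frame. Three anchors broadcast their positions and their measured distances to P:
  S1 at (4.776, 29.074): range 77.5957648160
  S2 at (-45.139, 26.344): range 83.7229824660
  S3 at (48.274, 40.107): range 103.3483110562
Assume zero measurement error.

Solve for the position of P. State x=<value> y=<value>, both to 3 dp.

x=-6.153 y=-47.748

eq1: (x − 4.776)² + (y − 29.074)² = 77.5957648160²
eq2: (x + 45.139)² + (y − 26.344)² = 83.7229824660²
eq3: (x − 48.274)² + (y − 40.107)² = 103.3483110562²
eq2−eq3, eq2−eq1 (x²,y² cancel):
  186.826·x + 27.526·y = -2463.920737
  99.830·x + 5.460·y = -874.992929
det = 186.826·5.460 − 27.526·99.830 = -1727.850620
x = (-2463.920737·5.460 − 27.526·-874.992929) / -1727.850620 = -6.153338
y = (186.826·-874.992929 − -2463.920737·99.830) / -1727.850620 = -47.748212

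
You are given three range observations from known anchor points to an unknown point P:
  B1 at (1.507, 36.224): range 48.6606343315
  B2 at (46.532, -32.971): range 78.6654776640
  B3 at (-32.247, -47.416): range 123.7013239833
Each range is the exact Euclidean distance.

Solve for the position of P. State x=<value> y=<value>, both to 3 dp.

x=49.246 y=45.648

eq1: (x − 1.507)² + (y − 36.224)² = 48.6606343315²
eq2: (x − 46.532)² + (y + 32.971)² = 78.6654776640²
eq3: (x + 32.247)² + (y + 47.416)² = 123.7013239833²
eq1−eq2, eq1−eq3 (x²,y² cancel):
  90.050·x − 138.390·y = -1882.535403
  -67.508·x − 167.280·y = -10960.463382
det = 90.050·-167.280 − -138.390·-67.508 = -24405.996120
x = (-1882.535403·-167.280 − -138.390·-10960.463382) / -24405.996120 = 49.246423
y = (90.050·-10960.463382 − -1882.535403·-67.508) / -24405.996120 = 45.647632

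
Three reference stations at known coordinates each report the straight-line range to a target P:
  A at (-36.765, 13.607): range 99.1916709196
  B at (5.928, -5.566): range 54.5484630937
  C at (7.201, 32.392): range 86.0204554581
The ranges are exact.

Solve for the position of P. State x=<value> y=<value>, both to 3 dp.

x=42.470 y=-46.066

eq1: (x + 36.765)² + (y − 13.607)² = 99.1916709196²
eq2: (x − 5.928)² + (y + 5.566)² = 54.5484630937²
eq3: (x − 7.201)² + (y − 32.392)² = 86.0204554581²
eq2−eq1, eq2−eq3 (x²,y² cancel):
  -85.386·x + 38.346·y = -5392.758620
  2.546·x + 75.916·y = -3389.009406
det = -85.386·75.916 − 38.346·2.546 = -6579.792492
x = (-5392.758620·75.916 − 38.346·-3389.009406) / -6579.792492 = 42.469684
y = (-85.386·-3389.009406 − -5392.758620·2.546) / -6579.792492 = -46.065878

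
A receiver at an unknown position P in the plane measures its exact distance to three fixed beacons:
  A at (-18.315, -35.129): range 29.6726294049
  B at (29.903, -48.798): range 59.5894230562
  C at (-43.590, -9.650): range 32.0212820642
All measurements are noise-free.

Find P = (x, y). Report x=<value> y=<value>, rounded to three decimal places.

eq1: (x + 18.315)² + (y + 35.129)² = 29.6726294049²
eq2: (x − 29.903)² + (y + 48.798)² = 59.5894230562²
eq3: (x + 43.590)² + (y + 9.650)² = 32.0212820642²
eq2−eq1, eq2−eq3 (x²,y² cancel):
  -96.436·x + 27.338·y = 964.486057
  -146.986·x + 78.296·y = 1243.313222
det = -96.436·78.296 − 27.338·-146.986 = -3532.249788
x = (964.486057·78.296 − 27.338·1243.313222) / -3532.249788 = -11.756163
y = (-96.436·1243.313222 − 964.486057·-146.986) / -3532.249788 = -6.190331

x=-11.756 y=-6.190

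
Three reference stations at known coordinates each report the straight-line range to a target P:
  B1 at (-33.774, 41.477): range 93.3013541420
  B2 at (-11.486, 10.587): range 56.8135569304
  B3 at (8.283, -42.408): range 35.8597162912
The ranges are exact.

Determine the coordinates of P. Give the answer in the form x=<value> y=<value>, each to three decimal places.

eq1: (x + 33.774)² + (y − 41.477)² = 93.3013541420²
eq2: (x + 11.486)² + (y − 10.587)² = 56.8135569304²
eq3: (x − 8.283)² + (y + 42.408)² = 35.8597162912²
eq3−eq1, eq3−eq2 (x²,y² cancel):
  -84.114·x + 167.770·y = -6425.245380
  -39.538·x + 105.990·y = -3564.894787
det = -84.114·105.990 − 167.770·-39.538 = -2281.952600
x = (-6425.245380·105.990 − 167.770·-3564.894787) / -2281.952600 = 36.341403
y = (-84.114·-3564.894787 − -6425.245380·-39.538) / -2281.952600 = -20.077634

x=36.341 y=-20.078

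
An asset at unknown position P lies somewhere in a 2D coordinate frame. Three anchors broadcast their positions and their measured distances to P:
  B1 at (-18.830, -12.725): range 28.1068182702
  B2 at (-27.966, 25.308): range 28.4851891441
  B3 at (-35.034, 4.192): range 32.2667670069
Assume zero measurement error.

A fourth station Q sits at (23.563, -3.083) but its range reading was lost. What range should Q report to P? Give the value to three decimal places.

eq1: (x + 18.830)² + (y + 12.725)² = 28.1068182702²
eq2: (x + 27.966)² + (y − 25.308)² = 28.4851891441²
eq3: (x + 35.034)² + (y − 4.192)² = 32.2667670069²
eq3−eq1, eq3−eq2 (x²,y² cancel):
  32.408·x − 33.834·y = -477.308475
  14.136·x + 42.232·y = 407.376253
det = 32.408·42.232 − -33.834·14.136 = 1846.932080
x = (-477.308475·42.232 − -33.834·407.376253) / 1846.932080 = -3.451412
y = (32.408·407.376253 − -477.308475·14.136) / 1846.932080 = 10.801416
|P − Q| = √((-3.451412 − 23.563)² + (10.801416 − -3.083)²) = 30.373598

30.374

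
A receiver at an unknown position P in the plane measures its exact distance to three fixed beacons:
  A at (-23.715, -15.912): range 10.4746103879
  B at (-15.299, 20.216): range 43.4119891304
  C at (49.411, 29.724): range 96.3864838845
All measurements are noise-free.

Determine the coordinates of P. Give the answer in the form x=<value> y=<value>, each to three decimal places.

eq1: (x + 23.715)² + (y + 15.912)² = 10.4746103879²
eq2: (x + 15.299)² + (y − 20.216)² = 43.4119891304²
eq3: (x − 49.411)² + (y − 29.724)² = 96.3864838845²
eq1−eq3, eq1−eq2 (x²,y² cancel):
  146.252·x + 91.272·y = -6671.266685
  16.832·x + 72.256·y = -1947.730249
det = 146.252·72.256 − 91.272·16.832 = 9031.294208
x = (-6671.266685·72.256 − 91.272·-1947.730249) / 9031.294208 = -33.690167
y = (146.252·-1947.730249 − -6671.266685·16.832) / 9031.294208 = -19.107858

x=-33.690 y=-19.108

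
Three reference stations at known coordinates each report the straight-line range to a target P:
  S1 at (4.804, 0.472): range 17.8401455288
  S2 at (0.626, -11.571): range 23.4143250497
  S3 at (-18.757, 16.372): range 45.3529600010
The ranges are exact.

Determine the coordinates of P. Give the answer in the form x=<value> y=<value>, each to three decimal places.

x=22.340 y=-2.810

eq1: (x − 4.804)² + (y − 0.472)² = 17.8401455288²
eq2: (x − 0.626)² + (y + 11.571)² = 23.4143250497²
eq3: (x + 18.757)² + (y − 16.372)² = 45.3529600010²
eq1−eq2, eq1−eq3 (x²,y² cancel):
  -8.356·x − 24.086·y = -118.981108
  -47.122·x + 31.800·y = -1142.053955
det = -8.356·31.800 − -24.086·-47.122 = -1400.701292
x = (-118.981108·31.800 − -24.086·-1142.053955) / -1400.701292 = 22.339603
y = (-8.356·-1142.053955 − -118.981108·-47.122) / -1400.701292 = -2.810289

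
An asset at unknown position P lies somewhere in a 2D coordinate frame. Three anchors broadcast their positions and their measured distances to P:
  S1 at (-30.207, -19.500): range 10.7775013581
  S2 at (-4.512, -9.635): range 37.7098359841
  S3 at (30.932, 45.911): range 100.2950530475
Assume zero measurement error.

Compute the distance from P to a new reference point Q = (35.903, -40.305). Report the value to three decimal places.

75.138

eq1: (x + 30.207)² + (y + 19.500)² = 10.7775013581²
eq2: (x + 4.512)² + (y + 9.635)² = 37.7098359841²
eq3: (x − 30.932)² + (y − 45.911)² = 100.2950530475²
eq2−eq3, eq2−eq1 (x²,y² cancel):
  70.888·x + 111.092·y = -5685.648760
  -51.390·x − 19.730·y = 2485.398674
det = 70.888·-19.730 − 111.092·-51.390 = 4310.397640
x = (-5685.648760·-19.730 − 111.092·2485.398674) / 4310.397640 = -38.031308
y = (70.888·2485.398674 − -5685.648760·-51.390) / 4310.397640 = -26.911798
|P − Q| = √((-38.031308 − 35.903)² + (-26.911798 − -40.305)²) = 75.137605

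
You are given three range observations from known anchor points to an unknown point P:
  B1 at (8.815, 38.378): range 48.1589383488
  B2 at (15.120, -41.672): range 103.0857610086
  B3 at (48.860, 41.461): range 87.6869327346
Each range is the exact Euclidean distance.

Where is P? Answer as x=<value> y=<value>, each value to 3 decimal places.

eq1: (x − 8.815)² + (y − 38.378)² = 48.1589383488²
eq2: (x − 15.120)² + (y + 41.672)² = 103.0857610086²
eq3: (x − 48.860)² + (y − 41.461)² = 87.6869327346²
eq1−eq3, eq1−eq2 (x²,y² cancel):
  80.090·x + 6.166·y = -2813.975818
  12.610·x − 160.100·y = -7892.795905
det = 80.090·-160.100 − 6.166·12.610 = -12900.162260
x = (-2813.975818·-160.100 − 6.166·-7892.795905) / -12900.162260 = -38.695987
y = (80.090·-7892.795905 − -2813.975818·12.610) / -12900.162260 = 46.251340

x=-38.696 y=46.251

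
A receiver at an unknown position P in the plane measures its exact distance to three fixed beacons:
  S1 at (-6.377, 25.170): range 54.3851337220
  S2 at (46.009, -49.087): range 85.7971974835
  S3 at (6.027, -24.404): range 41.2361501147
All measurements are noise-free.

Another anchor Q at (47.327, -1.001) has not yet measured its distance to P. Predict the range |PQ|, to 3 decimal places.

eq1: (x + 6.377)² + (y − 25.170)² = 54.3851337220²
eq2: (x − 46.009)² + (y + 49.087)² = 85.7971974835²
eq3: (x − 6.027)² + (y + 24.404)² = 41.2361501147²
eq2−eq3, eq2−eq1 (x²,y² cancel):
  -79.964·x + 49.366·y = 1766.257315
  -104.772·x + 148.514·y = 551.249705
det = -79.964·148.514 − 49.366·-104.772 = -6703.598944
x = (1766.257315·148.514 − 49.366·551.249705) / -6703.598944 = -35.070855
y = (-79.964·551.249705 − 1766.257315·-104.772) / -6703.598944 = -21.029626
|P − Q| = √((-35.070855 − 47.327)² + (-21.029626 − -1.001)²) = 84.797125

84.797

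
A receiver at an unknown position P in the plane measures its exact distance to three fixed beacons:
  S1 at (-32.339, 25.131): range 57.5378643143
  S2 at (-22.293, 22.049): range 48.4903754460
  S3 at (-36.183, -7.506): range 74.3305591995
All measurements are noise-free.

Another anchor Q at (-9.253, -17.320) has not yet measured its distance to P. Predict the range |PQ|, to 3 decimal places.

62.816

eq1: (x + 32.339)² + (y − 25.131)² = 57.5378643143²
eq2: (x + 22.293)² + (y − 22.049)² = 48.4903754460²
eq3: (x + 36.183)² + (y + 7.506)² = 74.3305591995²
eq1−eq3, eq1−eq2 (x²,y² cancel):
  -7.688·x − 65.274·y = -2526.254758
  20.092·x − 6.164·y = 265.047487
det = -7.688·-6.164 − -65.274·20.092 = 1358.874040
x = (-2526.254758·-6.164 − -65.274·265.047487) / 1358.874040 = 24.191016
y = (-7.688·265.047487 − -2526.254758·20.092) / 1358.874040 = 35.853084
|P − Q| = √((24.191016 − -9.253)² + (35.853084 − -17.320)²) = 62.816233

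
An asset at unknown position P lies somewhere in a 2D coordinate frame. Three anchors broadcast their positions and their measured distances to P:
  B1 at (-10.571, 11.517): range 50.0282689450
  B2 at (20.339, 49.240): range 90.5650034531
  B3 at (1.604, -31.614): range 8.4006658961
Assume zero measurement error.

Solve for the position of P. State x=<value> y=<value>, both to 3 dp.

eq1: (x + 10.571)² + (y − 11.517)² = 50.0282689450²
eq2: (x − 20.339)² + (y − 49.240)² = 90.5650034531²
eq3: (x − 1.604)² + (y + 31.614)² = 8.4006658961²
eq1−eq3, eq1−eq2 (x²,y² cancel):
  24.350·x − 86.262·y = 3189.886988
  61.820·x + 75.446·y = -3105.326966
det = 24.350·75.446 − -86.262·61.820 = 7169.826940
x = (3189.886988·75.446 − -86.262·-3105.326966) / 7169.826940 = -3.794722
y = (24.350·-3105.326966 − 3189.886988·61.820) / 7169.826940 = -38.050225

x=-3.795 y=-38.050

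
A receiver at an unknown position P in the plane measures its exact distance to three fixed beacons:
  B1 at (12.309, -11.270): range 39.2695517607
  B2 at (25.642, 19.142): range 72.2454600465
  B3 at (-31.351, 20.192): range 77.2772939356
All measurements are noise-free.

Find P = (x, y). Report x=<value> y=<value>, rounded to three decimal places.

x=2.476 y=-49.288

eq1: (x − 12.309)² + (y + 11.270)² = 39.2695517607²
eq2: (x − 25.642)² + (y − 19.142)² = 72.2454600465²
eq3: (x + 31.351)² + (y − 20.192)² = 77.2772939356²
eq1−eq2, eq1−eq3 (x²,y² cancel):
  26.666·x + 60.824·y = -2931.904855
  -87.320·x + 62.924·y = -3317.604779
det = 26.666·62.924 − 60.824·-87.320 = 6989.083064
x = (-2931.904855·62.924 − 60.824·-3317.604779) / 6989.083064 = 2.475691
y = (26.666·-3317.604779 − -2931.904855·-87.320) / 6989.083064 = -49.288466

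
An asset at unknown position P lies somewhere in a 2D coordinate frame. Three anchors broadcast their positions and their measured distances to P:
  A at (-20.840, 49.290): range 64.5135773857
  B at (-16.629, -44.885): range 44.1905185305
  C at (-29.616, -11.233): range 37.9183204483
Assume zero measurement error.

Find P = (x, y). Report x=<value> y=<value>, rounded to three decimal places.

eq1: (x + 20.840)² + (y − 49.290)² = 64.5135773857²
eq2: (x + 16.629)² + (y + 44.885)² = 44.1905185305²
eq3: (x + 29.616)² + (y + 11.233)² = 37.9183204483²
eq3−eq1, eq3−eq2 (x²,y² cancel):
  17.552·x + 121.046·y = -863.680686
  25.974·x − 67.304·y = 772.896219
det = 17.552·-67.304 − 121.046·25.974 = -4325.368612
x = (-863.680686·-67.304 − 121.046·772.896219) / -4325.368612 = 8.190477
y = (17.552·772.896219 − -863.680686·25.974) / -4325.368612 = -8.322786

x=8.190 y=-8.323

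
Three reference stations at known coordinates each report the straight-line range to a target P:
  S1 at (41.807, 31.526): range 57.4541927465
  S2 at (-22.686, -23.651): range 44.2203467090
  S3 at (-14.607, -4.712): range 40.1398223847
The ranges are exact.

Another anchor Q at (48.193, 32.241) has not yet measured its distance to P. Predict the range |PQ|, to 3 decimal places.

60.649

eq1: (x − 41.807)² + (y − 31.526)² = 57.4541927465²
eq2: (x + 22.686)² + (y + 23.651)² = 44.2203467090²
eq3: (x + 14.607)² + (y + 4.712)² = 40.1398223847²
eq2−eq1, eq2−eq3 (x²,y² cancel):
  128.986·x + 110.354·y = 322.144327
  16.158·x + 37.878·y = -494.223282
det = 128.986·37.878 − 110.354·16.158 = 3102.631776
x = (322.144327·37.878 − 110.354·-494.223282) / 3102.631776 = 21.511318
y = (128.986·-494.223282 − 322.144327·16.158) / 3102.631776 = -22.224066
|P − Q| = √((21.511318 − 48.193)² + (-22.224066 − 32.241)²) = 60.649448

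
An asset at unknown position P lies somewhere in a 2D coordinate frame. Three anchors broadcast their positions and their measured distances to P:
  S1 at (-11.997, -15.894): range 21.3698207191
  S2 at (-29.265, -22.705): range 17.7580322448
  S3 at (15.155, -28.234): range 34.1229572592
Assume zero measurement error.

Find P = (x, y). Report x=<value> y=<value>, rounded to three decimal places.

eq1: (x + 11.997)² + (y + 15.894)² = 21.3698207191²
eq2: (x + 29.265)² + (y + 22.705)² = 17.7580322448²
eq3: (x − 15.155)² + (y + 28.234)² = 34.1229572592²
eq3−eq2, eq3−eq1 (x²,y² cancel):
  -88.840·x + 11.058·y = 1194.152972
  -54.304·x + 24.680·y = 77.421439
det = -88.840·24.680 − 11.058·-54.304 = -1592.077568
x = (1194.152972·24.680 − 11.058·77.421439) / -1592.077568 = -17.973728
y = (-88.840·77.421439 − 1194.152972·-54.304) / -1592.077568 = -36.411016

x=-17.974 y=-36.411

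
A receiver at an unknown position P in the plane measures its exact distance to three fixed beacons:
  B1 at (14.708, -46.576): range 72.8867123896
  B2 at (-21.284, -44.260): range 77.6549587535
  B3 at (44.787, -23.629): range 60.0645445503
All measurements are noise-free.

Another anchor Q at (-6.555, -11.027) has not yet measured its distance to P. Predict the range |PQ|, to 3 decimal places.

41.313

eq1: (x − 14.708)² + (y + 46.576)² = 72.8867123896²
eq2: (x + 21.284)² + (y + 44.260)² = 77.6549587535²
eq3: (x − 44.787)² + (y + 23.629)² = 60.0645445503²
eq1−eq2, eq1−eq3 (x²,y² cancel):
  -71.984·x + 4.632·y = -691.512560
  60.158·x + 45.894·y = 1883.279301
det = -71.984·45.894 − 4.632·60.158 = -3582.285552
x = (-691.512560·45.894 − 4.632·1883.279301) / -3582.285552 = 11.294361
y = (-71.984·1883.279301 − -691.512560·60.158) / -3582.285552 = 26.230730
|P − Q| = √((11.294361 − -6.555)² + (26.230730 − -11.027)²) = 41.312687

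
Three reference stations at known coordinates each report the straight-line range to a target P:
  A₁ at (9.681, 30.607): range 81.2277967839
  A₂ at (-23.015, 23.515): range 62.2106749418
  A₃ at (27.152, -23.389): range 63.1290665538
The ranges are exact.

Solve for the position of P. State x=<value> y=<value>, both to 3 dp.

x=-34.344 y=-37.655

eq1: (x − 9.681)² + (y − 30.607)² = 81.2277967839²
eq2: (x + 23.015)² + (y − 23.515)² = 62.2106749418²
eq3: (x − 27.152)² + (y + 23.389)² = 63.1290665538²
eq2−eq3, eq2−eq1 (x²,y² cancel):
  100.334·x − 93.808·y = 86.520008
  65.392·x + 14.184·y = -2779.922134
det = 100.334·14.184 − -93.808·65.392 = 7557.430192
x = (86.520008·14.184 − -93.808·-2779.922134) / 7557.430192 = -34.343914
y = (100.334·-2779.922134 − 86.520008·65.392) / 7557.430192 = -37.655449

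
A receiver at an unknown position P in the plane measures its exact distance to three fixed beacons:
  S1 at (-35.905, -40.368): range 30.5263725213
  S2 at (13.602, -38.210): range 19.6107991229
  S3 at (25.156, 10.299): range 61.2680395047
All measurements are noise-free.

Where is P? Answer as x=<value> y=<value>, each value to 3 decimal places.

x=-5.473 y=-42.764

eq1: (x + 35.905)² + (y + 40.368)² = 30.5263725213²
eq2: (x − 13.602)² + (y + 38.210)² = 19.6107991229²
eq3: (x − 25.156)² + (y − 10.299)² = 61.2680395047²
eq2−eq1, eq2−eq3 (x²,y² cancel):
  -99.014·x − 4.316·y = 726.449968
  23.108·x + 97.018·y = -4275.313990
det = -99.014·97.018 − -4.316·23.108 = -9506.406124
x = (726.449968·97.018 − -4.316·-4275.313990) / -9506.406124 = -5.472780
y = (-99.014·-4275.313990 − 726.449968·23.108) / -9506.406124 = -42.763704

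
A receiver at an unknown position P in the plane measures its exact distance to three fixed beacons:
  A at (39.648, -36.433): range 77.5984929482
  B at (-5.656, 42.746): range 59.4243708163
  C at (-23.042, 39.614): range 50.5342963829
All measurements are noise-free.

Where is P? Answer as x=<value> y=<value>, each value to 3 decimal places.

x=-33.264 y=-9.876

eq1: (x − 39.648)² + (y + 36.433)² = 77.5984929482²
eq2: (x + 5.656)² + (y − 42.746)² = 59.4243708163²
eq3: (x + 23.042)² + (y − 39.614)² = 50.5342963829²
eq1−eq2, eq1−eq3 (x²,y² cancel):
  -90.608·x + 158.358·y = 1450.153720
  -125.380·x + 152.094·y = 2668.686364
det = -90.608·152.094 − 158.358·-125.380 = 6073.992888
x = (1450.153720·152.094 − 158.358·2668.686364) / 6073.992888 = -33.264470
y = (-90.608·2668.686364 − 1450.153720·-125.380) / 6073.992888 = -9.875557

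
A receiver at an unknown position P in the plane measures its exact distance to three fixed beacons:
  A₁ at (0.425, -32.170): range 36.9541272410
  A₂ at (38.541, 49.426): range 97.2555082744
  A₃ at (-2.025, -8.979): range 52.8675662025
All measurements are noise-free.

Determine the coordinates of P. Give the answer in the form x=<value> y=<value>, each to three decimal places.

x=33.948 y=-47.721

eq1: (x − 0.425)² + (y + 32.170)² = 36.9541272410²
eq2: (x − 38.541)² + (y − 49.426)² = 97.2555082744²
eq3: (x + 2.025)² + (y + 8.979)² = 52.8675662025²
eq2−eq3, eq2−eq1 (x²,y² cancel):
  -81.132·x − 116.810·y = 2820.039243
  -76.232·x − 163.192·y = 5199.777738
det = -81.132·-163.192 − -116.810·-76.232 = 4335.433424
x = (2820.039243·-163.192 − -116.810·5199.777738) / 4335.433424 = 33.947746
y = (-81.132·5199.777738 − 2820.039243·-76.232) / 4335.433424 = -47.720981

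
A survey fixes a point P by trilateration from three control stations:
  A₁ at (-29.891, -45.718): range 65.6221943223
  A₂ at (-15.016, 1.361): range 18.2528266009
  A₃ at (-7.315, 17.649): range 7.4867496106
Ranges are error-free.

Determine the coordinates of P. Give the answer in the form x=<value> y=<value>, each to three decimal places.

eq1: (x + 29.891)² + (y + 45.718)² = 65.6221943223²
eq2: (x + 15.016)² + (y − 1.361)² = 18.2528266009²
eq3: (x + 7.315)² + (y − 17.649)² = 7.4867496106²
eq2−eq3, eq2−eq1 (x²,y² cancel):
  15.402·x + 32.576·y = 414.778108
  -29.750·x − 94.158·y = -1216.831881
det = 15.402·-94.158 − 32.576·-29.750 = -481.085516
x = (414.778108·-94.158 − 32.576·-1216.831881) / -481.085516 = -1.215664
y = (15.402·-1216.831881 − 414.778108·-29.750) / -481.085516 = 13.307397

x=-1.216 y=13.307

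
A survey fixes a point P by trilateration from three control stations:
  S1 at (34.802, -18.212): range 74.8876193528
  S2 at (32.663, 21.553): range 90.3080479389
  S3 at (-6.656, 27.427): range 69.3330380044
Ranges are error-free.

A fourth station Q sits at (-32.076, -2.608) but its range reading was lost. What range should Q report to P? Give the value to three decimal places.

eq1: (x − 34.802)² + (y + 18.212)² = 74.8876193528²
eq2: (x − 32.663)² + (y − 21.553)² = 90.3080479389²
eq3: (x + 6.656)² + (y − 27.427)² = 69.3330380044²
eq3−eq2, eq3−eq1 (x²,y² cancel):
  78.638·x − 11.748·y = -2613.612651
  82.916·x − 91.278·y = -54.771890
det = 78.638·-91.278 − -11.748·82.916 = -6203.822196
x = (-2613.612651·-91.278 − -11.748·-54.771890) / -6203.822196 = -38.350853
y = (78.638·-54.771890 − -2613.612651·82.916) / -6203.822196 = -34.237467
|P − Q| = √((-38.350853 − -32.076)² + (-34.237467 − -2.608)²) = 32.245882

32.246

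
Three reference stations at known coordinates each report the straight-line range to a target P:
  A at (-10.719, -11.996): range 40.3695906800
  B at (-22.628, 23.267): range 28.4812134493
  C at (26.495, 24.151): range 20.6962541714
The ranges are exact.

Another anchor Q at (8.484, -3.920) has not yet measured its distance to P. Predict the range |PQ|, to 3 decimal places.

eq1: (x + 10.719)² + (y + 11.996)² = 40.3695906800²
eq2: (x + 22.628)² + (y − 23.267)² = 28.4812134493²
eq3: (x − 26.495)² + (y − 24.151)² = 20.6962541714²
eq3−eq2, eq3−eq1 (x²,y² cancel):
  -98.246·x − 1.768·y = -614.720736
  -74.428·x − 72.294·y = -2227.823764
det = -98.246·-72.294 − -1.768·-74.428 = 6971.007620
x = (-614.720736·-72.294 − -1.768·-2227.823764) / 6971.007620 = 5.810039
y = (-98.246·-2227.823764 − -614.720736·-74.428) / 6971.007620 = 24.834622
|P − Q| = √((5.810039 − 8.484)² + (24.834622 − -3.920)²) = 28.878683

28.879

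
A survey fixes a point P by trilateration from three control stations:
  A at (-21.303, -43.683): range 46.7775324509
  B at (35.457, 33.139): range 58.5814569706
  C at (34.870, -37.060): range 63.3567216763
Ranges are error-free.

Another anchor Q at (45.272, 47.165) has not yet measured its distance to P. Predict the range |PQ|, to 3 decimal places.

eq1: (x + 21.303)² + (y + 43.683)² = 46.7775324509²
eq2: (x − 35.457)² + (y − 33.139)² = 58.5814569706²
eq3: (x − 34.870)² + (y + 37.060)² = 63.3567216763²
eq2−eq1, eq2−eq3 (x²,y² cancel):
  -113.520·x − 153.644·y = 1250.279687
  -1.174·x − 140.398·y = -348.318751
det = -113.520·-140.398 − -153.644·-1.174 = 15757.602904
x = (1250.279687·-140.398 − -153.644·-348.318751) / 15757.602904 = -14.536085
y = (-113.520·-348.318751 − 1250.279687·-1.174) / 15757.602904 = 2.602488
|P − Q| = √((-14.536085 − 45.272)² + (2.602488 − 47.165)²) = 74.584345

74.584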